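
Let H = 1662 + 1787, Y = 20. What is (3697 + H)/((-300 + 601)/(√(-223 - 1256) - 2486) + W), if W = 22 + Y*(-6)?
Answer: -619203386808/8502223051 + 307278*I*√1479/8502223051 ≈ -72.828 + 0.0013899*I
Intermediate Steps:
W = -98 (W = 22 + 20*(-6) = 22 - 120 = -98)
H = 3449
(3697 + H)/((-300 + 601)/(√(-223 - 1256) - 2486) + W) = (3697 + 3449)/((-300 + 601)/(√(-223 - 1256) - 2486) - 98) = 7146/(301/(√(-1479) - 2486) - 98) = 7146/(301/(I*√1479 - 2486) - 98) = 7146/(301/(-2486 + I*√1479) - 98) = 7146/(-98 + 301/(-2486 + I*√1479))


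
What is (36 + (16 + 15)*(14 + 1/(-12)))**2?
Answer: 31460881/144 ≈ 2.1848e+5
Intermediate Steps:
(36 + (16 + 15)*(14 + 1/(-12)))**2 = (36 + 31*(14 - 1/12))**2 = (36 + 31*(167/12))**2 = (36 + 5177/12)**2 = (5609/12)**2 = 31460881/144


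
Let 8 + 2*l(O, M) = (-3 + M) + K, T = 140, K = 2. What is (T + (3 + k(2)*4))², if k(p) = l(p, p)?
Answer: 16641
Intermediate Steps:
l(O, M) = -9/2 + M/2 (l(O, M) = -4 + ((-3 + M) + 2)/2 = -4 + (-1 + M)/2 = -4 + (-½ + M/2) = -9/2 + M/2)
k(p) = -9/2 + p/2
(T + (3 + k(2)*4))² = (140 + (3 + (-9/2 + (½)*2)*4))² = (140 + (3 + (-9/2 + 1)*4))² = (140 + (3 - 7/2*4))² = (140 + (3 - 14))² = (140 - 11)² = 129² = 16641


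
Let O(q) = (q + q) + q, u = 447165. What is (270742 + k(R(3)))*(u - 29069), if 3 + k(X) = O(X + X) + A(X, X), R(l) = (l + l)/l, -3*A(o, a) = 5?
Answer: 339597639808/3 ≈ 1.1320e+11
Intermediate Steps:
A(o, a) = -5/3 (A(o, a) = -1/3*5 = -5/3)
R(l) = 2 (R(l) = (2*l)/l = 2)
O(q) = 3*q (O(q) = 2*q + q = 3*q)
k(X) = -14/3 + 6*X (k(X) = -3 + (3*(X + X) - 5/3) = -3 + (3*(2*X) - 5/3) = -3 + (6*X - 5/3) = -3 + (-5/3 + 6*X) = -14/3 + 6*X)
(270742 + k(R(3)))*(u - 29069) = (270742 + (-14/3 + 6*2))*(447165 - 29069) = (270742 + (-14/3 + 12))*418096 = (270742 + 22/3)*418096 = (812248/3)*418096 = 339597639808/3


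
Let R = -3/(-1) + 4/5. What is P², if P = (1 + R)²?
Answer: 331776/625 ≈ 530.84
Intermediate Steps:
R = 19/5 (R = -3*(-1) + 4*(⅕) = 3 + ⅘ = 19/5 ≈ 3.8000)
P = 576/25 (P = (1 + 19/5)² = (24/5)² = 576/25 ≈ 23.040)
P² = (576/25)² = 331776/625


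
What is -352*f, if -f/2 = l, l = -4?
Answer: -2816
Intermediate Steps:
f = 8 (f = -2*(-4) = 8)
-352*f = -352*8 = -2816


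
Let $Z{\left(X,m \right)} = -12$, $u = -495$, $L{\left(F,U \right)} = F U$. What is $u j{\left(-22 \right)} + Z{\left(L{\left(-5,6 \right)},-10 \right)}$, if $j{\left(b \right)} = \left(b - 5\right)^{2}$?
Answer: $-360867$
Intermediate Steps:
$j{\left(b \right)} = \left(-5 + b\right)^{2}$
$u j{\left(-22 \right)} + Z{\left(L{\left(-5,6 \right)},-10 \right)} = - 495 \left(-5 - 22\right)^{2} - 12 = - 495 \left(-27\right)^{2} - 12 = \left(-495\right) 729 - 12 = -360855 - 12 = -360867$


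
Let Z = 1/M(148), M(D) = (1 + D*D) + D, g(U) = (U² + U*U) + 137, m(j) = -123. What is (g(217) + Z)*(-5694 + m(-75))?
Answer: -4032981741544/7351 ≈ -5.4863e+8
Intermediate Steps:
g(U) = 137 + 2*U² (g(U) = (U² + U²) + 137 = 2*U² + 137 = 137 + 2*U²)
M(D) = 1 + D + D² (M(D) = (1 + D²) + D = 1 + D + D²)
Z = 1/22053 (Z = 1/(1 + 148 + 148²) = 1/(1 + 148 + 21904) = 1/22053 ≈ 4.5345e-5)
(g(217) + Z)*(-5694 + m(-75)) = ((137 + 2*217²) + 1/22053)*(-5694 - 123) = ((137 + 2*47089) + 1/22053)*(-5817) = ((137 + 94178) + 1/22053)*(-5817) = (94315 + 1/22053)*(-5817) = (2079928696/22053)*(-5817) = -4032981741544/7351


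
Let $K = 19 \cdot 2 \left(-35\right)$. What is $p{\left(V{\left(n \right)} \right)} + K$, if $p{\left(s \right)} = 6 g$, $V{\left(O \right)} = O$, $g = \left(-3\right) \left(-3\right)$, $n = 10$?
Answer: $-1276$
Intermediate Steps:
$g = 9$
$K = -1330$ ($K = 38 \left(-35\right) = -1330$)
$p{\left(s \right)} = 54$ ($p{\left(s \right)} = 6 \cdot 9 = 54$)
$p{\left(V{\left(n \right)} \right)} + K = 54 - 1330 = -1276$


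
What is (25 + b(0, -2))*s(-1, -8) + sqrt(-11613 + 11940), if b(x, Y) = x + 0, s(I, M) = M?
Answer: -200 + sqrt(327) ≈ -181.92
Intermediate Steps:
b(x, Y) = x
(25 + b(0, -2))*s(-1, -8) + sqrt(-11613 + 11940) = (25 + 0)*(-8) + sqrt(-11613 + 11940) = 25*(-8) + sqrt(327) = -200 + sqrt(327)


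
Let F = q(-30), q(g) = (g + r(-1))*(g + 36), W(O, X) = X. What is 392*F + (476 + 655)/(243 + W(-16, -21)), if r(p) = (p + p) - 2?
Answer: -5917255/74 ≈ -79963.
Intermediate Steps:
r(p) = -2 + 2*p (r(p) = 2*p - 2 = -2 + 2*p)
q(g) = (-4 + g)*(36 + g) (q(g) = (g + (-2 + 2*(-1)))*(g + 36) = (g + (-2 - 2))*(36 + g) = (g - 4)*(36 + g) = (-4 + g)*(36 + g))
F = -204 (F = -144 + (-30)² + 32*(-30) = -144 + 900 - 960 = -204)
392*F + (476 + 655)/(243 + W(-16, -21)) = 392*(-204) + (476 + 655)/(243 - 21) = -79968 + 1131/222 = -79968 + 1131*(1/222) = -79968 + 377/74 = -5917255/74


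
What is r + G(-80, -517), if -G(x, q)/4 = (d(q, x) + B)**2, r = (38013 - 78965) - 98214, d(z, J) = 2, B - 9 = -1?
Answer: -139566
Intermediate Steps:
B = 8 (B = 9 - 1 = 8)
r = -139166 (r = -40952 - 98214 = -139166)
G(x, q) = -400 (G(x, q) = -4*(2 + 8)**2 = -4*10**2 = -4*100 = -400)
r + G(-80, -517) = -139166 - 400 = -139566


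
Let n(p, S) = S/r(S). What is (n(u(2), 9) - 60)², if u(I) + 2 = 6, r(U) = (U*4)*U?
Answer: 4661281/1296 ≈ 3596.7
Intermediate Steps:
r(U) = 4*U² (r(U) = (4*U)*U = 4*U²)
u(I) = 4 (u(I) = -2 + 6 = 4)
n(p, S) = 1/(4*S) (n(p, S) = S/((4*S²)) = S*(1/(4*S²)) = 1/(4*S))
(n(u(2), 9) - 60)² = ((¼)/9 - 60)² = ((¼)*(⅑) - 60)² = (1/36 - 60)² = (-2159/36)² = 4661281/1296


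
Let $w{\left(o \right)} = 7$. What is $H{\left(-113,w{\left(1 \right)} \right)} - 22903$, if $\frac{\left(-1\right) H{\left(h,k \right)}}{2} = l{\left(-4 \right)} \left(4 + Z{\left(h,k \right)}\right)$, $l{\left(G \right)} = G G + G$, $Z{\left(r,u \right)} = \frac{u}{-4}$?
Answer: $-22957$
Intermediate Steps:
$Z{\left(r,u \right)} = - \frac{u}{4}$ ($Z{\left(r,u \right)} = u \left(- \frac{1}{4}\right) = - \frac{u}{4}$)
$l{\left(G \right)} = G + G^{2}$ ($l{\left(G \right)} = G^{2} + G = G + G^{2}$)
$H{\left(h,k \right)} = -96 + 6 k$ ($H{\left(h,k \right)} = - 2 - 4 \left(1 - 4\right) \left(4 - \frac{k}{4}\right) = - 2 \left(-4\right) \left(-3\right) \left(4 - \frac{k}{4}\right) = - 2 \cdot 12 \left(4 - \frac{k}{4}\right) = - 2 \left(48 - 3 k\right) = -96 + 6 k$)
$H{\left(-113,w{\left(1 \right)} \right)} - 22903 = \left(-96 + 6 \cdot 7\right) - 22903 = \left(-96 + 42\right) - 22903 = -54 - 22903 = -22957$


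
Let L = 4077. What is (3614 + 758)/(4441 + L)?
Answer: 2186/4259 ≈ 0.51327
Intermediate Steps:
(3614 + 758)/(4441 + L) = (3614 + 758)/(4441 + 4077) = 4372/8518 = 4372*(1/8518) = 2186/4259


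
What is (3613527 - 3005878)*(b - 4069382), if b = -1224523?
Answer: -3216836079345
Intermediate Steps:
(3613527 - 3005878)*(b - 4069382) = (3613527 - 3005878)*(-1224523 - 4069382) = 607649*(-5293905) = -3216836079345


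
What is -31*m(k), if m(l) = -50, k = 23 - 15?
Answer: 1550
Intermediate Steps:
k = 8
-31*m(k) = -31*(-50) = 1550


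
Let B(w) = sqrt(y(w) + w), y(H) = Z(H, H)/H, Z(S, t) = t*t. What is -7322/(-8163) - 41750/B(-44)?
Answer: 7322/8163 + 20875*I*sqrt(22)/22 ≈ 0.89697 + 4450.6*I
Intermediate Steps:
Z(S, t) = t**2
y(H) = H (y(H) = H**2/H = H)
B(w) = sqrt(2)*sqrt(w) (B(w) = sqrt(w + w) = sqrt(2*w) = sqrt(2)*sqrt(w))
-7322/(-8163) - 41750/B(-44) = -7322/(-8163) - 41750*(-I*sqrt(22)/44) = -7322*(-1/8163) - 41750*(-I*sqrt(22)/44) = 7322/8163 - 41750*(-I*sqrt(22)/44) = 7322/8163 - (-20875)*I*sqrt(22)/22 = 7322/8163 + 20875*I*sqrt(22)/22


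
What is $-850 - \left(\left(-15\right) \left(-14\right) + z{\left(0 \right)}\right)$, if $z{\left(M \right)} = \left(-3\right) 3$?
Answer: $-1051$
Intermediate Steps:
$z{\left(M \right)} = -9$
$-850 - \left(\left(-15\right) \left(-14\right) + z{\left(0 \right)}\right) = -850 - \left(\left(-15\right) \left(-14\right) - 9\right) = -850 - \left(210 - 9\right) = -850 - 201 = -1051$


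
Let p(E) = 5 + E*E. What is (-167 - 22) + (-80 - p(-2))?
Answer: -278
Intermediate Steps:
p(E) = 5 + E²
(-167 - 22) + (-80 - p(-2)) = (-167 - 22) + (-80 - (5 + (-2)²)) = -189 + (-80 - (5 + 4)) = -189 + (-80 - 1*9) = -189 + (-80 - 9) = -189 - 89 = -278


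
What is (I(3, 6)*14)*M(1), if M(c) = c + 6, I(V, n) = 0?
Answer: 0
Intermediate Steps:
M(c) = 6 + c
(I(3, 6)*14)*M(1) = (0*14)*(6 + 1) = 0*7 = 0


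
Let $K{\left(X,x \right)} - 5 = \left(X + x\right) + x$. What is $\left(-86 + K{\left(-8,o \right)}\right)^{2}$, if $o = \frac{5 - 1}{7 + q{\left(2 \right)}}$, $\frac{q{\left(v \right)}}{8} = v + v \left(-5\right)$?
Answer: $\frac{25816561}{3249} \approx 7946.0$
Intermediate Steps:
$q{\left(v \right)} = - 32 v$ ($q{\left(v \right)} = 8 \left(v + v \left(-5\right)\right) = 8 \left(v - 5 v\right) = 8 \left(- 4 v\right) = - 32 v$)
$o = - \frac{4}{57}$ ($o = \frac{5 - 1}{7 - 64} = \frac{4}{7 - 64} = \frac{4}{-57} = 4 \left(- \frac{1}{57}\right) = - \frac{4}{57} \approx -0.070175$)
$K{\left(X,x \right)} = 5 + X + 2 x$ ($K{\left(X,x \right)} = 5 + \left(\left(X + x\right) + x\right) = 5 + \left(X + 2 x\right) = 5 + X + 2 x$)
$\left(-86 + K{\left(-8,o \right)}\right)^{2} = \left(-86 + \left(5 - 8 + 2 \left(- \frac{4}{57}\right)\right)\right)^{2} = \left(-86 - \frac{179}{57}\right)^{2} = \left(- \frac{5081}{57}\right)^{2} = \frac{25816561}{3249}$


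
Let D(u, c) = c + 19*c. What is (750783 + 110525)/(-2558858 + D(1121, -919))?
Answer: -430654/1288619 ≈ -0.33420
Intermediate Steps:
D(u, c) = 20*c
(750783 + 110525)/(-2558858 + D(1121, -919)) = (750783 + 110525)/(-2558858 + 20*(-919)) = 861308/(-2558858 - 18380) = 861308/(-2577238) = 861308*(-1/2577238) = -430654/1288619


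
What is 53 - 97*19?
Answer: -1790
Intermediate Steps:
53 - 97*19 = 53 - 1843 = -1790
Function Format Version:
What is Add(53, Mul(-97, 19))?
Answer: -1790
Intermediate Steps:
Add(53, Mul(-97, 19)) = Add(53, -1843) = -1790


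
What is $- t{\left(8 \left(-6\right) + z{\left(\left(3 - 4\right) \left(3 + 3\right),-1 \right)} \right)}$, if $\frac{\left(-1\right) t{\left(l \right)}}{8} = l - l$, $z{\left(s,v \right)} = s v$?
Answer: $0$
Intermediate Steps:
$t{\left(l \right)} = 0$ ($t{\left(l \right)} = - 8 \left(l - l\right) = \left(-8\right) 0 = 0$)
$- t{\left(8 \left(-6\right) + z{\left(\left(3 - 4\right) \left(3 + 3\right),-1 \right)} \right)} = \left(-1\right) 0 = 0$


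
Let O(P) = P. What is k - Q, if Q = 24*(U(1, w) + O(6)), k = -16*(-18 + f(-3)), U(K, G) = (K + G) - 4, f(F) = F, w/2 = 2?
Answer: 168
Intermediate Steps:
w = 4 (w = 2*2 = 4)
U(K, G) = -4 + G + K (U(K, G) = (G + K) - 4 = -4 + G + K)
k = 336 (k = -16*(-18 - 3) = -16*(-21) = 336)
Q = 168 (Q = 24*((-4 + 4 + 1) + 6) = 24*(1 + 6) = 24*7 = 168)
k - Q = 336 - 1*168 = 336 - 168 = 168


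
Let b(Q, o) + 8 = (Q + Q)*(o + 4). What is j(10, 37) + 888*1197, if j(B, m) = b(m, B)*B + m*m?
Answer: 1074585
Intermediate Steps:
b(Q, o) = -8 + 2*Q*(4 + o) (b(Q, o) = -8 + (Q + Q)*(o + 4) = -8 + (2*Q)*(4 + o) = -8 + 2*Q*(4 + o))
j(B, m) = m² + B*(-8 + 8*m + 2*B*m) (j(B, m) = (-8 + 8*m + 2*m*B)*B + m*m = (-8 + 8*m + 2*B*m)*B + m² = B*(-8 + 8*m + 2*B*m) + m² = m² + B*(-8 + 8*m + 2*B*m))
j(10, 37) + 888*1197 = (37² + 2*10*(-4 + 4*37 + 10*37)) + 888*1197 = (1369 + 2*10*(-4 + 148 + 370)) + 1062936 = (1369 + 2*10*514) + 1062936 = (1369 + 10280) + 1062936 = 11649 + 1062936 = 1074585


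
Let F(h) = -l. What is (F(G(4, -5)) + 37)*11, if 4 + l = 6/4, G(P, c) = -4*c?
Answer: 869/2 ≈ 434.50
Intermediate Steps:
l = -5/2 (l = -4 + 6/4 = -4 + 6*(1/4) = -4 + 3/2 = -5/2 ≈ -2.5000)
F(h) = 5/2 (F(h) = -1*(-5/2) = 5/2)
(F(G(4, -5)) + 37)*11 = (5/2 + 37)*11 = (79/2)*11 = 869/2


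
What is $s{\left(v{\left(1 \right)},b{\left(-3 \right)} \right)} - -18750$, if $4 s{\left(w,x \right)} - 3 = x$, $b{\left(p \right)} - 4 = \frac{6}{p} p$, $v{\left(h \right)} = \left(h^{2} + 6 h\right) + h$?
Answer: $\frac{75013}{4} \approx 18753.0$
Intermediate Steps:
$v{\left(h \right)} = h^{2} + 7 h$
$b{\left(p \right)} = 10$ ($b{\left(p \right)} = 4 + \frac{6}{p} p = 4 + 6 = 10$)
$s{\left(w,x \right)} = \frac{3}{4} + \frac{x}{4}$
$s{\left(v{\left(1 \right)},b{\left(-3 \right)} \right)} - -18750 = \left(\frac{3}{4} + \frac{1}{4} \cdot 10\right) - -18750 = \left(\frac{3}{4} + \frac{5}{2}\right) + 18750 = \frac{13}{4} + 18750 = \frac{75013}{4}$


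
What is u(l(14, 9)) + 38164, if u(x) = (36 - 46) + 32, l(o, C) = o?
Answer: 38186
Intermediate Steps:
u(x) = 22 (u(x) = -10 + 32 = 22)
u(l(14, 9)) + 38164 = 22 + 38164 = 38186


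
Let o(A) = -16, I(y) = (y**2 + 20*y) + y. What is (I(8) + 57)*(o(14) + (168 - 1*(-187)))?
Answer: 97971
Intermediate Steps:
I(y) = y**2 + 21*y
(I(8) + 57)*(o(14) + (168 - 1*(-187))) = (8*(21 + 8) + 57)*(-16 + (168 - 1*(-187))) = (8*29 + 57)*(-16 + (168 + 187)) = (232 + 57)*(-16 + 355) = 289*339 = 97971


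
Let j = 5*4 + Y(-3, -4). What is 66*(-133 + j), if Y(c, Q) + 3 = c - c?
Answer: -7656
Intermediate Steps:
Y(c, Q) = -3 (Y(c, Q) = -3 + (c - c) = -3 + 0 = -3)
j = 17 (j = 5*4 - 3 = 20 - 3 = 17)
66*(-133 + j) = 66*(-133 + 17) = 66*(-116) = -7656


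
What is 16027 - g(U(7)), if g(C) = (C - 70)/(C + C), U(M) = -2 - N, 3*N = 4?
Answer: 16016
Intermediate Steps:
N = 4/3 (N = (⅓)*4 = 4/3 ≈ 1.3333)
U(M) = -10/3 (U(M) = -2 - 1*4/3 = -2 - 4/3 = -10/3)
g(C) = (-70 + C)/(2*C) (g(C) = (-70 + C)/((2*C)) = (-70 + C)*(1/(2*C)) = (-70 + C)/(2*C))
16027 - g(U(7)) = 16027 - (-70 - 10/3)/(2*(-10/3)) = 16027 - (-3)*(-220)/(2*10*3) = 16027 - 1*11 = 16027 - 11 = 16016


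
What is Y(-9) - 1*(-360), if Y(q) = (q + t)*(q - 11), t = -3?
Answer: 600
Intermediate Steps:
Y(q) = (-11 + q)*(-3 + q) (Y(q) = (q - 3)*(q - 11) = (-3 + q)*(-11 + q) = (-11 + q)*(-3 + q))
Y(-9) - 1*(-360) = (33 + (-9)**2 - 14*(-9)) - 1*(-360) = (33 + 81 + 126) + 360 = 240 + 360 = 600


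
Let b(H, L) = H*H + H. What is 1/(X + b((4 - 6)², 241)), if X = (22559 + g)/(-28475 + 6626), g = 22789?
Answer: 7283/130544 ≈ 0.055790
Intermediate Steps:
X = -15116/7283 (X = (22559 + 22789)/(-28475 + 6626) = 45348/(-21849) = 45348*(-1/21849) = -15116/7283 ≈ -2.0755)
b(H, L) = H + H² (b(H, L) = H² + H = H + H²)
1/(X + b((4 - 6)², 241)) = 1/(-15116/7283 + (4 - 6)²*(1 + (4 - 6)²)) = 1/(-15116/7283 + (-2)²*(1 + (-2)²)) = 1/(-15116/7283 + 4*(1 + 4)) = 1/(-15116/7283 + 4*5) = 1/(-15116/7283 + 20) = 1/(130544/7283) = 7283/130544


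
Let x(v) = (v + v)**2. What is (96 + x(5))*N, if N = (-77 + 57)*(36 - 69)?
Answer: 129360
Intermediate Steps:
x(v) = 4*v**2 (x(v) = (2*v)**2 = 4*v**2)
N = 660 (N = -20*(-33) = 660)
(96 + x(5))*N = (96 + 4*5**2)*660 = (96 + 4*25)*660 = (96 + 100)*660 = 196*660 = 129360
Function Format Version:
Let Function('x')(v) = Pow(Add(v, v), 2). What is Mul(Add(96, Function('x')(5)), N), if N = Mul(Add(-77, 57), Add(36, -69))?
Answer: 129360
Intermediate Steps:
Function('x')(v) = Mul(4, Pow(v, 2)) (Function('x')(v) = Pow(Mul(2, v), 2) = Mul(4, Pow(v, 2)))
N = 660 (N = Mul(-20, -33) = 660)
Mul(Add(96, Function('x')(5)), N) = Mul(Add(96, Mul(4, Pow(5, 2))), 660) = Mul(Add(96, Mul(4, 25)), 660) = Mul(Add(96, 100), 660) = Mul(196, 660) = 129360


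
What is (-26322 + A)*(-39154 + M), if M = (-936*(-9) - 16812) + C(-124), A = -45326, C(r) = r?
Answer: 3415173568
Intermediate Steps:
M = -8512 (M = (-936*(-9) - 16812) - 124 = (8424 - 16812) - 124 = -8388 - 124 = -8512)
(-26322 + A)*(-39154 + M) = (-26322 - 45326)*(-39154 - 8512) = -71648*(-47666) = 3415173568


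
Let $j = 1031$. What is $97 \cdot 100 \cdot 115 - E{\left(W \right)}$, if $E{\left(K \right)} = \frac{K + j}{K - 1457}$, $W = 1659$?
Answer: $\frac{112664155}{101} \approx 1.1155 \cdot 10^{6}$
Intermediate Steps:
$E{\left(K \right)} = \frac{1031 + K}{-1457 + K}$ ($E{\left(K \right)} = \frac{K + 1031}{K - 1457} = \frac{1031 + K}{-1457 + K}$)
$97 \cdot 100 \cdot 115 - E{\left(W \right)} = 97 \cdot 100 \cdot 115 - \frac{1031 + 1659}{-1457 + 1659} = 9700 \cdot 115 - \frac{1}{202} \cdot 2690 = 1115500 - \frac{1}{202} \cdot 2690 = 1115500 - \frac{1345}{101} = \frac{112664155}{101}$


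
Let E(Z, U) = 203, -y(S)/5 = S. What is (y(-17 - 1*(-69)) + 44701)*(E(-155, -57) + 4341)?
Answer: 201939904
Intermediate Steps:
y(S) = -5*S
(y(-17 - 1*(-69)) + 44701)*(E(-155, -57) + 4341) = (-5*(-17 - 1*(-69)) + 44701)*(203 + 4341) = (-5*(-17 + 69) + 44701)*4544 = (-5*52 + 44701)*4544 = (-260 + 44701)*4544 = 44441*4544 = 201939904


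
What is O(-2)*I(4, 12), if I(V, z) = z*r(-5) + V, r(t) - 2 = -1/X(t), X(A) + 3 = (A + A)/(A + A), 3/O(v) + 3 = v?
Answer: -102/5 ≈ -20.400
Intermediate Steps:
O(v) = 3/(-3 + v)
X(A) = -2 (X(A) = -3 + (A + A)/(A + A) = -3 + (2*A)/((2*A)) = -3 + (2*A)*(1/(2*A)) = -3 + 1 = -2)
r(t) = 5/2 (r(t) = 2 - 1/(-2) = 2 - 1*(-1/2) = 2 + 1/2 = 5/2)
I(V, z) = V + 5*z/2 (I(V, z) = z*(5/2) + V = 5*z/2 + V = V + 5*z/2)
O(-2)*I(4, 12) = (3/(-3 - 2))*(4 + (5/2)*12) = (3/(-5))*(4 + 30) = (3*(-1/5))*34 = -3/5*34 = -102/5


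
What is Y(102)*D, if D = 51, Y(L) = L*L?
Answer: 530604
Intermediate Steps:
Y(L) = L**2
Y(102)*D = 102**2*51 = 10404*51 = 530604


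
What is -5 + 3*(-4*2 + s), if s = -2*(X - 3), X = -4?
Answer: 13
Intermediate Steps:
s = 14 (s = -2*(-4 - 3) = -2*(-7) = 14)
-5 + 3*(-4*2 + s) = -5 + 3*(-4*2 + 14) = -5 + 3*(-8 + 14) = -5 + 3*6 = -5 + 18 = 13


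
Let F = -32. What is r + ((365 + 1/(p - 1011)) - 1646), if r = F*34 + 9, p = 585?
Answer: -1005361/426 ≈ -2360.0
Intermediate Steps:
r = -1079 (r = -32*34 + 9 = -1088 + 9 = -1079)
r + ((365 + 1/(p - 1011)) - 1646) = -1079 + ((365 + 1/(585 - 1011)) - 1646) = -1079 + ((365 + 1/(-426)) - 1646) = -1079 + ((365 - 1/426) - 1646) = -1079 + (155489/426 - 1646) = -1079 - 545707/426 = -1005361/426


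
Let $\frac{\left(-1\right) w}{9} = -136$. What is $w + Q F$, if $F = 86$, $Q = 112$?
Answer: $10856$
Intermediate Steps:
$w = 1224$ ($w = \left(-9\right) \left(-136\right) = 1224$)
$w + Q F = 1224 + 112 \cdot 86 = 1224 + 9632 = 10856$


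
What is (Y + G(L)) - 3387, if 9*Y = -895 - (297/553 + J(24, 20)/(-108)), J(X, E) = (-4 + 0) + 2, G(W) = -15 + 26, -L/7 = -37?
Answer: -934070089/268758 ≈ -3475.5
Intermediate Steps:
L = 259 (L = -7*(-37) = 259)
G(W) = 11
J(X, E) = -2 (J(X, E) = -4 + 2 = -2)
Y = -26743081/268758 (Y = (-895 - (297/553 - 2/(-108)))/9 = (-895 - (297*(1/553) - 2*(-1/108)))/9 = (-895 - (297/553 + 1/54))/9 = (-895 - 1*16591/29862)/9 = (-895 - 16591/29862)/9 = (1/9)*(-26743081/29862) = -26743081/268758 ≈ -99.506)
(Y + G(L)) - 3387 = (-26743081/268758 + 11) - 3387 = -23786743/268758 - 3387 = -934070089/268758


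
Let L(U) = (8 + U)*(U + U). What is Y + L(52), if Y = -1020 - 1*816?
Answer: 4404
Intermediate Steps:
Y = -1836 (Y = -1020 - 816 = -1836)
L(U) = 2*U*(8 + U) (L(U) = (8 + U)*(2*U) = 2*U*(8 + U))
Y + L(52) = -1836 + 2*52*(8 + 52) = -1836 + 2*52*60 = -1836 + 6240 = 4404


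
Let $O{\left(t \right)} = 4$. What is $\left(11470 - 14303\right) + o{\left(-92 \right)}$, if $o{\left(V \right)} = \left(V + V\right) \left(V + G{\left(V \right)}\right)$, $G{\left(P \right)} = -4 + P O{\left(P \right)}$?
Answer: $82543$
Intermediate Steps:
$G{\left(P \right)} = -4 + 4 P$ ($G{\left(P \right)} = -4 + P 4 = -4 + 4 P$)
$o{\left(V \right)} = 2 V \left(-4 + 5 V\right)$ ($o{\left(V \right)} = \left(V + V\right) \left(V + \left(-4 + 4 V\right)\right) = 2 V \left(-4 + 5 V\right)$)
$\left(11470 - 14303\right) + o{\left(-92 \right)} = \left(11470 - 14303\right) + 2 \left(-92\right) \left(-4 + 5 \left(-92\right)\right) = \left(11470 - 14303\right) + 2 \left(-92\right) \left(-4 - 460\right) = -2833 + 2 \left(-92\right) \left(-464\right) = -2833 + 85376 = 82543$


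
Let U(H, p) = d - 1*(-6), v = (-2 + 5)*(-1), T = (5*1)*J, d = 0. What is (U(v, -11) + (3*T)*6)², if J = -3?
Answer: 69696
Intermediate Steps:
T = -15 (T = (5*1)*(-3) = 5*(-3) = -15)
v = -3 (v = 3*(-1) = -3)
U(H, p) = 6 (U(H, p) = 0 - 1*(-6) = 0 + 6 = 6)
(U(v, -11) + (3*T)*6)² = (6 + (3*(-15))*6)² = (6 - 45*6)² = (6 - 270)² = (-264)² = 69696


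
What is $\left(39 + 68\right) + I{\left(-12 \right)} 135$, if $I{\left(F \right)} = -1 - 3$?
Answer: $-433$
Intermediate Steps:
$I{\left(F \right)} = -4$
$\left(39 + 68\right) + I{\left(-12 \right)} 135 = \left(39 + 68\right) - 540 = 107 - 540 = -433$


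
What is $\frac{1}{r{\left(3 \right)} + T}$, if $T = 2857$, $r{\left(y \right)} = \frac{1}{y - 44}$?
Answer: $\frac{41}{117136} \approx 0.00035002$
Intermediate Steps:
$r{\left(y \right)} = \frac{1}{-44 + y}$
$\frac{1}{r{\left(3 \right)} + T} = \frac{1}{\frac{1}{-44 + 3} + 2857} = \frac{1}{\frac{1}{-41} + 2857} = \frac{1}{- \frac{1}{41} + 2857} = \frac{1}{\frac{117136}{41}} = \frac{41}{117136}$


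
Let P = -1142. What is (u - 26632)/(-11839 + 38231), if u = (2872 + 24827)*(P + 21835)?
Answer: 573148775/26392 ≈ 21717.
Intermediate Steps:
u = 573175407 (u = (2872 + 24827)*(-1142 + 21835) = 27699*20693 = 573175407)
(u - 26632)/(-11839 + 38231) = (573175407 - 26632)/(-11839 + 38231) = 573148775/26392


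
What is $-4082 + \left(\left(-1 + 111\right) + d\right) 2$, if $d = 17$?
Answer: $-3828$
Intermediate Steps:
$-4082 + \left(\left(-1 + 111\right) + d\right) 2 = -4082 + \left(\left(-1 + 111\right) + 17\right) 2 = -4082 + \left(110 + 17\right) 2 = -4082 + 127 \cdot 2 = -4082 + 254 = -3828$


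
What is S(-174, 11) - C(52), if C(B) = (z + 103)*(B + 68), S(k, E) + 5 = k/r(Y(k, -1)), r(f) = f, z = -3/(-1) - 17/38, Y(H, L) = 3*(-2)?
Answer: -240204/19 ≈ -12642.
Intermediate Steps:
Y(H, L) = -6
z = 97/38 (z = -3*(-1) - 17*1/38 = 3 - 17/38 = 97/38 ≈ 2.5526)
S(k, E) = -5 - k/6 (S(k, E) = -5 + k/(-6) = -5 + k*(-⅙) = -5 - k/6)
C(B) = 136374/19 + 4011*B/38 (C(B) = (97/38 + 103)*(B + 68) = 4011*(68 + B)/38 = 136374/19 + 4011*B/38)
S(-174, 11) - C(52) = (-5 - ⅙*(-174)) - (136374/19 + (4011/38)*52) = (-5 + 29) - (136374/19 + 104286/19) = 24 - 1*240660/19 = 24 - 240660/19 = -240204/19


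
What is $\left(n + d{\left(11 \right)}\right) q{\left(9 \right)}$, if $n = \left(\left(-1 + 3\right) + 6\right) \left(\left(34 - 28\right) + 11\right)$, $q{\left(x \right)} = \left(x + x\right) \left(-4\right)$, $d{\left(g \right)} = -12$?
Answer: $-8928$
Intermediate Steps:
$q{\left(x \right)} = - 8 x$ ($q{\left(x \right)} = 2 x \left(-4\right) = - 8 x$)
$n = 136$ ($n = \left(2 + 6\right) \left(6 + 11\right) = 8 \cdot 17 = 136$)
$\left(n + d{\left(11 \right)}\right) q{\left(9 \right)} = \left(136 - 12\right) \left(\left(-8\right) 9\right) = 124 \left(-72\right) = -8928$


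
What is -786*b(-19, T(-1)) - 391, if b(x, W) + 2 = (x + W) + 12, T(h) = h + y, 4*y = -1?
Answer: 15331/2 ≈ 7665.5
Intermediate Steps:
y = -1/4 (y = (1/4)*(-1) = -1/4 ≈ -0.25000)
T(h) = -1/4 + h (T(h) = h - 1/4 = -1/4 + h)
b(x, W) = 10 + W + x (b(x, W) = -2 + ((x + W) + 12) = -2 + ((W + x) + 12) = -2 + (12 + W + x) = 10 + W + x)
-786*b(-19, T(-1)) - 391 = -786*(10 + (-1/4 - 1) - 19) - 391 = -786*(10 - 5/4 - 19) - 391 = -786*(-41/4) - 391 = 16113/2 - 391 = 15331/2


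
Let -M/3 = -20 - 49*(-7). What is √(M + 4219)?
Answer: 5*√130 ≈ 57.009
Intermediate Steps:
M = -969 (M = -3*(-20 - 49*(-7)) = -3*(-20 + 343) = -3*323 = -969)
√(M + 4219) = √(-969 + 4219) = √3250 = 5*√130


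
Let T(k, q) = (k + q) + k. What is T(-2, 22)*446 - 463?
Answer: 7565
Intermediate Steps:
T(k, q) = q + 2*k
T(-2, 22)*446 - 463 = (22 + 2*(-2))*446 - 463 = (22 - 4)*446 - 463 = 18*446 - 463 = 8028 - 463 = 7565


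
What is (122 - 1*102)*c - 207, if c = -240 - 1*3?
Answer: -5067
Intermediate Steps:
c = -243 (c = -240 - 3 = -243)
(122 - 1*102)*c - 207 = (122 - 1*102)*(-243) - 207 = (122 - 102)*(-243) - 207 = 20*(-243) - 207 = -4860 - 207 = -5067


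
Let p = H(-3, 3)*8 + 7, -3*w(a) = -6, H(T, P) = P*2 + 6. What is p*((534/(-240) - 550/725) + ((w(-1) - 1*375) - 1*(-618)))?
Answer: 28916117/1160 ≈ 24928.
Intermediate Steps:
H(T, P) = 6 + 2*P (H(T, P) = 2*P + 6 = 6 + 2*P)
w(a) = 2 (w(a) = -⅓*(-6) = 2)
p = 103 (p = (6 + 2*3)*8 + 7 = (6 + 6)*8 + 7 = 12*8 + 7 = 96 + 7 = 103)
p*((534/(-240) - 550/725) + ((w(-1) - 1*375) - 1*(-618))) = 103*((534/(-240) - 550/725) + ((2 - 1*375) - 1*(-618))) = 103*((534*(-1/240) - 550*1/725) + ((2 - 375) + 618)) = 103*((-89/40 - 22/29) + (-373 + 618)) = 103*(-3461/1160 + 245) = 103*(280739/1160) = 28916117/1160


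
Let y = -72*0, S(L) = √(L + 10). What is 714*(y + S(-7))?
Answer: 714*√3 ≈ 1236.7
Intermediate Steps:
S(L) = √(10 + L)
y = 0
714*(y + S(-7)) = 714*(0 + √(10 - 7)) = 714*(0 + √3) = 714*√3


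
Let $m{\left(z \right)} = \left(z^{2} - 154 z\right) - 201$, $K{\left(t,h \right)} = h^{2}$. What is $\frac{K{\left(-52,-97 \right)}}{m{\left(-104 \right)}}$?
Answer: $\frac{9409}{26631} \approx 0.35331$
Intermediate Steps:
$m{\left(z \right)} = -201 + z^{2} - 154 z$
$\frac{K{\left(-52,-97 \right)}}{m{\left(-104 \right)}} = \frac{\left(-97\right)^{2}}{-201 + \left(-104\right)^{2} - -16016} = \frac{9409}{-201 + 10816 + 16016} = \frac{9409}{26631}$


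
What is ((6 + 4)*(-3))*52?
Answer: -1560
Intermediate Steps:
((6 + 4)*(-3))*52 = (10*(-3))*52 = -30*52 = -1560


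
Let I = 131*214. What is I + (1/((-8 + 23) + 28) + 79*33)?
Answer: 1317564/43 ≈ 30641.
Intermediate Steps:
I = 28034
I + (1/((-8 + 23) + 28) + 79*33) = 28034 + (1/((-8 + 23) + 28) + 79*33) = 28034 + (1/(15 + 28) + 2607) = 28034 + (1/43 + 2607) = 28034 + 112102/43 = 1317564/43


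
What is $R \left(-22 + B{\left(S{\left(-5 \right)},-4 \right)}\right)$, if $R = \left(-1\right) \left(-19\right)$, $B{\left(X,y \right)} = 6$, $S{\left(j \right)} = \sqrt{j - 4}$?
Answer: $-304$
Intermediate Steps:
$S{\left(j \right)} = \sqrt{-4 + j}$
$R = 19$
$R \left(-22 + B{\left(S{\left(-5 \right)},-4 \right)}\right) = 19 \left(-22 + 6\right) = 19 \left(-16\right) = -304$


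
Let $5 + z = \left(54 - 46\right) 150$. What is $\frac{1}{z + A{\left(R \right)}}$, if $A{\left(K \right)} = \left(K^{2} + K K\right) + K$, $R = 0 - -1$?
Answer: $\frac{1}{1198} \approx 0.00083472$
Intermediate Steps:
$R = 1$ ($R = 0 + 1 = 1$)
$A{\left(K \right)} = K + 2 K^{2}$ ($A{\left(K \right)} = \left(K^{2} + K^{2}\right) + K = 2 K^{2} + K = K + 2 K^{2}$)
$z = 1195$ ($z = -5 + \left(54 - 46\right) 150 = -5 + 8 \cdot 150 = -5 + 1200 = 1195$)
$\frac{1}{z + A{\left(R \right)}} = \frac{1}{1195 + 1 \left(1 + 2 \cdot 1\right)} = \frac{1}{1195 + 1 \left(1 + 2\right)} = \frac{1}{1195 + 1 \cdot 3} = \frac{1}{1195 + 3} = \frac{1}{1198}$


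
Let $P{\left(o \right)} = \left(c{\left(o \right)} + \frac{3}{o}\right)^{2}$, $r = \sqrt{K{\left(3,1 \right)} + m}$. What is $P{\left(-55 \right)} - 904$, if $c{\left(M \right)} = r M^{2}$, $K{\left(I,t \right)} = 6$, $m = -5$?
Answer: $\frac{27676907784}{3025} \approx 9.1494 \cdot 10^{6}$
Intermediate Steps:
$r = 1$ ($r = \sqrt{6 - 5} = \sqrt{1} = 1$)
$c{\left(M \right)} = M^{2}$ ($c{\left(M \right)} = 1 M^{2} = M^{2}$)
$P{\left(o \right)} = \left(o^{2} + \frac{3}{o}\right)^{2}$
$P{\left(-55 \right)} - 904 = \frac{\left(3 + \left(-55\right)^{3}\right)^{2}}{3025} - 904 = \frac{\left(3 - 166375\right)^{2}}{3025} - 904 = \frac{\left(-166372\right)^{2}}{3025} - 904 = \frac{1}{3025} \cdot 27679642384 - 904 = \frac{27679642384}{3025} - 904 = \frac{27676907784}{3025}$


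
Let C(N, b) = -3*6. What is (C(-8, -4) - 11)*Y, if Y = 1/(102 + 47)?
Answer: -29/149 ≈ -0.19463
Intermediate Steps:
Y = 1/149 ≈ 0.0067114
C(N, b) = -18
(C(-8, -4) - 11)*Y = (-18 - 11)*(1/149) = -29*1/149 = -29/149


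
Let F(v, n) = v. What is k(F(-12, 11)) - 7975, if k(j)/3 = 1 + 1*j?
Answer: -8008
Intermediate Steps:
k(j) = 3 + 3*j (k(j) = 3*(1 + 1*j) = 3*(1 + j) = 3 + 3*j)
k(F(-12, 11)) - 7975 = (3 + 3*(-12)) - 7975 = (3 - 36) - 7975 = -33 - 7975 = -8008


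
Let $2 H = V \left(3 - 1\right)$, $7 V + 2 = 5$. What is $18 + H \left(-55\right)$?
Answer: $- \frac{39}{7} \approx -5.5714$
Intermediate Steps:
$V = \frac{3}{7}$ ($V = - \frac{2}{7} + \frac{1}{7} \cdot 5 = - \frac{2}{7} + \frac{5}{7} = \frac{3}{7} \approx 0.42857$)
$H = \frac{3}{7}$ ($H = \frac{\frac{3}{7} \left(3 - 1\right)}{2} = \frac{\frac{3}{7} \cdot 2}{2} = \frac{1}{2} \cdot \frac{6}{7} = \frac{3}{7} \approx 0.42857$)
$18 + H \left(-55\right) = 18 + \frac{3}{7} \left(-55\right) = 18 - \frac{165}{7} = - \frac{39}{7}$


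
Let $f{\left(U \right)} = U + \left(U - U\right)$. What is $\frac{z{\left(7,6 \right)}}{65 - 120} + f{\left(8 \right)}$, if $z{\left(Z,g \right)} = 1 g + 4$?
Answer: $\frac{86}{11} \approx 7.8182$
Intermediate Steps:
$f{\left(U \right)} = U$ ($f{\left(U \right)} = U + 0 = U$)
$z{\left(Z,g \right)} = 4 + g$ ($z{\left(Z,g \right)} = g + 4 = 4 + g$)
$\frac{z{\left(7,6 \right)}}{65 - 120} + f{\left(8 \right)} = \frac{4 + 6}{65 - 120} + 8 = \frac{10}{-55} + 8 = 10 \left(- \frac{1}{55}\right) + 8 = - \frac{2}{11} + 8 = \frac{86}{11}$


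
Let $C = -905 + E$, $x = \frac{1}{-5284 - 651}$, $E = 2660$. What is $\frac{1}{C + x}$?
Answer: $\frac{5935}{10415924} \approx 0.0005698$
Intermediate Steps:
$x = - \frac{1}{5935}$ ($x = \frac{1}{-5284 + \left(-3100 + 2449\right)} = \frac{1}{-5284 - 651} = \frac{1}{-5935} = - \frac{1}{5935} \approx -0.00016849$)
$C = 1755$ ($C = -905 + 2660 = 1755$)
$\frac{1}{C + x} = \frac{1}{1755 - \frac{1}{5935}} = \frac{1}{\frac{10415924}{5935}} = \frac{5935}{10415924}$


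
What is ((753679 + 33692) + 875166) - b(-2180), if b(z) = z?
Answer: 1664717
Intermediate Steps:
((753679 + 33692) + 875166) - b(-2180) = ((753679 + 33692) + 875166) - 1*(-2180) = (787371 + 875166) + 2180 = 1662537 + 2180 = 1664717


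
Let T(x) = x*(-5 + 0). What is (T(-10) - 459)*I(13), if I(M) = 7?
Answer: -2863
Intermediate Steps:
T(x) = -5*x (T(x) = x*(-5) = -5*x)
(T(-10) - 459)*I(13) = (-5*(-10) - 459)*7 = (50 - 459)*7 = -409*7 = -2863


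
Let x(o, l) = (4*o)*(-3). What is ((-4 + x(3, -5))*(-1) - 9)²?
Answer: 961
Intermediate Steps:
x(o, l) = -12*o
((-4 + x(3, -5))*(-1) - 9)² = ((-4 - 12*3)*(-1) - 9)² = ((-4 - 36)*(-1) - 9)² = (-40*(-1) - 9)² = (40 - 9)² = 31² = 961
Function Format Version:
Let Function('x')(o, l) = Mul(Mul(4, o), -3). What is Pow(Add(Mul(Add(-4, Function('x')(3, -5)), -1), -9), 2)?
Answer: 961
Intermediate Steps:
Function('x')(o, l) = Mul(-12, o)
Pow(Add(Mul(Add(-4, Function('x')(3, -5)), -1), -9), 2) = Pow(Add(Mul(Add(-4, Mul(-12, 3)), -1), -9), 2) = Pow(Add(Mul(Add(-4, -36), -1), -9), 2) = Pow(Add(Mul(-40, -1), -9), 2) = Pow(Add(40, -9), 2) = Pow(31, 2) = 961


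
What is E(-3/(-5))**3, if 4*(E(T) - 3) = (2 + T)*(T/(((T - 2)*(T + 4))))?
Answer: 6783468957/267089984 ≈ 25.398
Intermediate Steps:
E(T) = 3 + T*(2 + T)/(4*(-2 + T)*(4 + T)) (E(T) = 3 + ((2 + T)*(T/(((T - 2)*(T + 4)))))/4 = 3 + ((2 + T)*(T/(((-2 + T)*(4 + T)))))/4 = 3 + ((2 + T)*(T*(1/((-2 + T)*(4 + T)))))/4 = 3 + ((2 + T)*(T/((-2 + T)*(4 + T))))/4 = 3 + (T*(2 + T)/((-2 + T)*(4 + T)))/4 = 3 + T*(2 + T)/(4*(-2 + T)*(4 + T)))
E(-3/(-5))**3 = ((-96 + 13*(-3/(-5))**2 + 26*(-3/(-5)))/(4*(-8 + (-3/(-5))**2 + 2*(-3/(-5)))))**3 = ((-96 + 13*(-3*(-1/5))**2 + 26*(-3*(-1/5)))/(4*(-8 + (-3*(-1/5))**2 + 2*(-3*(-1/5)))))**3 = ((-96 + 13*(3/5)**2 + 26*(3/5))/(4*(-8 + (3/5)**2 + 2*(3/5))))**3 = ((-96 + 13*(9/25) + 78/5)/(4*(-8 + 9/25 + 6/5)))**3 = ((-96 + 117/25 + 78/5)/(4*(-161/25)))**3 = ((1/4)*(-25/161)*(-1893/25))**3 = (1893/644)**3 = 6783468957/267089984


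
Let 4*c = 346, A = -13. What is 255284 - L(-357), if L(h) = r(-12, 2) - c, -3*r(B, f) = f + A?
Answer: 1532201/6 ≈ 2.5537e+5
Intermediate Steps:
r(B, f) = 13/3 - f/3 (r(B, f) = -(f - 13)/3 = -(-13 + f)/3 = 13/3 - f/3)
c = 173/2 (c = (¼)*346 = 173/2 ≈ 86.500)
L(h) = -497/6 (L(h) = (13/3 - ⅓*2) - 1*173/2 = (13/3 - ⅔) - 173/2 = 11/3 - 173/2 = -497/6)
255284 - L(-357) = 255284 - 1*(-497/6) = 255284 + 497/6 = 1532201/6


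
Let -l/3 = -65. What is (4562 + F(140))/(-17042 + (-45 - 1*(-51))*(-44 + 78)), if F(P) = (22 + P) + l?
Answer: -4919/16838 ≈ -0.29214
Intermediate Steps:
l = 195 (l = -3*(-65) = 195)
F(P) = 217 + P (F(P) = (22 + P) + 195 = 217 + P)
(4562 + F(140))/(-17042 + (-45 - 1*(-51))*(-44 + 78)) = (4562 + (217 + 140))/(-17042 + (-45 - 1*(-51))*(-44 + 78)) = (4562 + 357)/(-17042 + (-45 + 51)*34) = 4919/(-17042 + 6*34) = 4919/(-17042 + 204) = 4919/(-16838) = 4919*(-1/16838) = -4919/16838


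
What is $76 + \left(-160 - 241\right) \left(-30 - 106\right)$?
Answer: $54612$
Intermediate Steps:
$76 + \left(-160 - 241\right) \left(-30 - 106\right) = 76 - -54536 = 76 + 54536 = 54612$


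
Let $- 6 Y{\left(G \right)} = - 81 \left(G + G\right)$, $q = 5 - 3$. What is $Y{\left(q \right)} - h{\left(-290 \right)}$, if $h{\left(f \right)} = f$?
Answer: $344$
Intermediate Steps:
$q = 2$ ($q = 5 - 3 = 2$)
$Y{\left(G \right)} = 27 G$ ($Y{\left(G \right)} = - \frac{\left(-81\right) \left(G + G\right)}{6} = - \frac{\left(-81\right) 2 G}{6} = - \frac{\left(-162\right) G}{6} = 27 G$)
$Y{\left(q \right)} - h{\left(-290 \right)} = 27 \cdot 2 - -290 = 54 + 290 = 344$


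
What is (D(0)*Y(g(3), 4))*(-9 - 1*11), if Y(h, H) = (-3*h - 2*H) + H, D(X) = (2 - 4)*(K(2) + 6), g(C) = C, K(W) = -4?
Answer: -1040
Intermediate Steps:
D(X) = -4 (D(X) = (2 - 4)*(-4 + 6) = -2*2 = -4)
Y(h, H) = -H - 3*h
(D(0)*Y(g(3), 4))*(-9 - 1*11) = (-4*(-1*4 - 3*3))*(-9 - 1*11) = (-4*(-4 - 9))*(-9 - 11) = -4*(-13)*(-20) = 52*(-20) = -1040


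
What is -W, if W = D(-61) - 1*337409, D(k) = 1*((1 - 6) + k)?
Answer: 337475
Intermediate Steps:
D(k) = -5 + k (D(k) = 1*(-5 + k) = -5 + k)
W = -337475 (W = (-5 - 61) - 1*337409 = -66 - 337409 = -337475)
-W = -1*(-337475) = 337475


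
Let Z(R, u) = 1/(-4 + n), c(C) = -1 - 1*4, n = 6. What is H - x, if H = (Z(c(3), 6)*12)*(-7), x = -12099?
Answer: 12057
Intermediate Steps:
c(C) = -5 (c(C) = -1 - 4 = -5)
Z(R, u) = ½ (Z(R, u) = 1/(-4 + 6) = 1/2 = ½)
H = -42 (H = ((½)*12)*(-7) = 6*(-7) = -42)
H - x = -42 - 1*(-12099) = -42 + 12099 = 12057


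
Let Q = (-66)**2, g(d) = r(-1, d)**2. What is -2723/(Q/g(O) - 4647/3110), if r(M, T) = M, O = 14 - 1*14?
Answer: -8468530/13542513 ≈ -0.62533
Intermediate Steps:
O = 0 (O = 14 - 14 = 0)
g(d) = 1 (g(d) = (-1)**2 = 1)
Q = 4356
-2723/(Q/g(O) - 4647/3110) = -2723/(4356/1 - 4647/3110) = -2723/(4356*1 - 4647*1/3110) = -2723/(4356 - 4647/3110) = -2723/13542513/3110 = -2723*3110/13542513 = -8468530/13542513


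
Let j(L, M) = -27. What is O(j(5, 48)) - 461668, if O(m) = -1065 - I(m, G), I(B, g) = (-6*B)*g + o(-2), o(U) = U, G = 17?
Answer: -465485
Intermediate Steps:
I(B, g) = -2 - 6*B*g (I(B, g) = (-6*B)*g - 2 = -6*B*g - 2 = -2 - 6*B*g)
O(m) = -1063 + 102*m (O(m) = -1065 - (-2 - 6*m*17) = -1065 - (-2 - 102*m) = -1065 + (2 + 102*m) = -1063 + 102*m)
O(j(5, 48)) - 461668 = (-1063 + 102*(-27)) - 461668 = (-1063 - 2754) - 461668 = -3817 - 461668 = -465485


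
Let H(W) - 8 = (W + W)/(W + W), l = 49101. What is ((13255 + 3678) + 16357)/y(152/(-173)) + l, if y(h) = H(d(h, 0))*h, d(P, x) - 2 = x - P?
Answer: 30705499/684 ≈ 44891.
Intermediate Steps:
d(P, x) = 2 + x - P (d(P, x) = 2 + (x - P) = 2 + x - P)
H(W) = 9 (H(W) = 8 + (W + W)/(W + W) = 8 + (2*W)/((2*W)) = 8 + (2*W)*(1/(2*W)) = 8 + 1 = 9)
y(h) = 9*h
((13255 + 3678) + 16357)/y(152/(-173)) + l = ((13255 + 3678) + 16357)/((9*(152/(-173)))) + 49101 = (16933 + 16357)/((9*(152*(-1/173)))) + 49101 = 33290/((9*(-152/173))) + 49101 = 33290/(-1368/173) + 49101 = 33290*(-173/1368) + 49101 = -2879585/684 + 49101 = 30705499/684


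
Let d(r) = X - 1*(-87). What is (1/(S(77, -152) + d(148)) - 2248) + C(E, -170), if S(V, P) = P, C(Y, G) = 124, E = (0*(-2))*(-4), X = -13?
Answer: -165673/78 ≈ -2124.0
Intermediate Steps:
E = 0 (E = 0*(-4) = 0)
d(r) = 74 (d(r) = -13 - 1*(-87) = -13 + 87 = 74)
(1/(S(77, -152) + d(148)) - 2248) + C(E, -170) = (1/(-152 + 74) - 2248) + 124 = (1/(-78) - 2248) + 124 = (-1/78 - 2248) + 124 = -175345/78 + 124 = -165673/78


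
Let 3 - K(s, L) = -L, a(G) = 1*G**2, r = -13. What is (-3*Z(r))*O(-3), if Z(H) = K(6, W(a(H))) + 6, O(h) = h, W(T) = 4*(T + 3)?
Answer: 6273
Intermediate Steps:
a(G) = G**2
W(T) = 12 + 4*T (W(T) = 4*(3 + T) = 12 + 4*T)
K(s, L) = 3 + L (K(s, L) = 3 - (-1)*L = 3 + L)
Z(H) = 21 + 4*H**2 (Z(H) = (3 + (12 + 4*H**2)) + 6 = (15 + 4*H**2) + 6 = 21 + 4*H**2)
(-3*Z(r))*O(-3) = -3*(21 + 4*(-13)**2)*(-3) = -3*(21 + 4*169)*(-3) = -3*(21 + 676)*(-3) = -3*697*(-3) = -2091*(-3) = 6273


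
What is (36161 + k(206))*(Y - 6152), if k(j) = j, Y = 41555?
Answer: 1287500901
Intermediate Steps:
(36161 + k(206))*(Y - 6152) = (36161 + 206)*(41555 - 6152) = 36367*35403 = 1287500901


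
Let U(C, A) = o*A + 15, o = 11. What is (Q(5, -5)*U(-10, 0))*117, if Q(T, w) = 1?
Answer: 1755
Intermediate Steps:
U(C, A) = 15 + 11*A (U(C, A) = 11*A + 15 = 15 + 11*A)
(Q(5, -5)*U(-10, 0))*117 = (1*(15 + 11*0))*117 = (1*(15 + 0))*117 = (1*15)*117 = 15*117 = 1755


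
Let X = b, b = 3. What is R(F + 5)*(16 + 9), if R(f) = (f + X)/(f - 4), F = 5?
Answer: 325/6 ≈ 54.167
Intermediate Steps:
X = 3
R(f) = (3 + f)/(-4 + f) (R(f) = (f + 3)/(f - 4) = (3 + f)/(-4 + f))
R(F + 5)*(16 + 9) = ((3 + (5 + 5))/(-4 + (5 + 5)))*(16 + 9) = ((3 + 10)/(-4 + 10))*25 = (13/6)*25 = 325/6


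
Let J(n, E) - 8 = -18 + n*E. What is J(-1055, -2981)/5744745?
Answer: 209663/382983 ≈ 0.54745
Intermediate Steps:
J(n, E) = -10 + E*n (J(n, E) = 8 + (-18 + n*E) = 8 + (-18 + E*n) = -10 + E*n)
J(-1055, -2981)/5744745 = (-10 - 2981*(-1055))/5744745 = (-10 + 3144955)*(1/5744745) = 3144945*(1/5744745) = 209663/382983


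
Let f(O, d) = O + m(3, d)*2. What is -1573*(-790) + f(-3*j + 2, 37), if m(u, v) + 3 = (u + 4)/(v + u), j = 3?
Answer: 24853147/20 ≈ 1.2427e+6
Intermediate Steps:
m(u, v) = -3 + (4 + u)/(u + v) (m(u, v) = -3 + (u + 4)/(v + u) = -3 + (4 + u)/(u + v))
f(O, d) = O + 2*(-2 - 3*d)/(3 + d) (f(O, d) = O + ((4 - 3*d - 2*3)/(3 + d))*2 = O + ((4 - 3*d - 6)/(3 + d))*2 = O + ((-2 - 3*d)/(3 + d))*2 = O + 2*(-2 - 3*d)/(3 + d))
-1573*(-790) + f(-3*j + 2, 37) = -1573*(-790) + (-4 - 6*37 + (-3*3 + 2)*(3 + 37))/(3 + 37) = 1242670 + (-4 - 222 + (-9 + 2)*40)/40 = 1242670 + (-4 - 222 - 7*40)/40 = 1242670 + (-4 - 222 - 280)/40 = 1242670 + (1/40)*(-506) = 1242670 - 253/20 = 24853147/20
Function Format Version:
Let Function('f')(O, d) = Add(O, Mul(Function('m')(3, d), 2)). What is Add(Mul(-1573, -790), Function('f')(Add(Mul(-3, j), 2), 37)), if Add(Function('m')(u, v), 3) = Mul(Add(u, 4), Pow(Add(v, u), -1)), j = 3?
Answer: Rational(24853147, 20) ≈ 1.2427e+6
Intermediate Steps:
Function('m')(u, v) = Add(-3, Mul(Pow(Add(u, v), -1), Add(4, u))) (Function('m')(u, v) = Add(-3, Mul(Add(u, 4), Pow(Add(v, u), -1))) = Add(-3, Mul(Add(4, u), Pow(Add(u, v), -1))) = Add(-3, Mul(Pow(Add(u, v), -1), Add(4, u))))
Function('f')(O, d) = Add(O, Mul(2, Pow(Add(3, d), -1), Add(-2, Mul(-3, d)))) (Function('f')(O, d) = Add(O, Mul(Mul(Pow(Add(3, d), -1), Add(4, Mul(-3, d), Mul(-2, 3))), 2)) = Add(O, Mul(Mul(Pow(Add(3, d), -1), Add(4, Mul(-3, d), -6)), 2)) = Add(O, Mul(Mul(Pow(Add(3, d), -1), Add(-2, Mul(-3, d))), 2)) = Add(O, Mul(2, Pow(Add(3, d), -1), Add(-2, Mul(-3, d)))))
Add(Mul(-1573, -790), Function('f')(Add(Mul(-3, j), 2), 37)) = Add(Mul(-1573, -790), Mul(Pow(Add(3, 37), -1), Add(-4, Mul(-6, 37), Mul(Add(Mul(-3, 3), 2), Add(3, 37))))) = Add(1242670, Mul(Pow(40, -1), Add(-4, -222, Mul(Add(-9, 2), 40)))) = Add(1242670, Mul(Rational(1, 40), Add(-4, -222, Mul(-7, 40)))) = Add(1242670, Mul(Rational(1, 40), Add(-4, -222, -280))) = Add(1242670, Mul(Rational(1, 40), -506)) = Add(1242670, Rational(-253, 20)) = Rational(24853147, 20)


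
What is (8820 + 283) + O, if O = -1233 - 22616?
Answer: -14746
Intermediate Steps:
O = -23849
(8820 + 283) + O = (8820 + 283) - 23849 = 9103 - 23849 = -14746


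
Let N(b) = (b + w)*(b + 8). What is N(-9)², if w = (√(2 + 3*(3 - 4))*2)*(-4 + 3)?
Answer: 77 + 36*I ≈ 77.0 + 36.0*I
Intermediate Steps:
w = -2*I (w = (√(2 + 3*(-1))*2)*(-1) = (√(2 - 3)*2)*(-1) = (√(-1)*2)*(-1) = (I*2)*(-1) = (2*I)*(-1) = -2*I ≈ -2.0*I)
N(b) = (8 + b)*(b - 2*I) (N(b) = (b - 2*I)*(b + 8) = (b - 2*I)*(8 + b) = (8 + b)*(b - 2*I))
N(-9)² = ((-9)² - 16*I + 2*(-9)*(4 - I))² = (81 - 16*I + (-72 + 18*I))² = (9 + 2*I)²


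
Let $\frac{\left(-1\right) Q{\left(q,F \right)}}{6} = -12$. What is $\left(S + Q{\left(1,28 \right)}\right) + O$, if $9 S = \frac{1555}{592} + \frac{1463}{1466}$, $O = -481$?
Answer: $- \frac{1595745553}{3905424} \approx -408.6$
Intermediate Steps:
$Q{\left(q,F \right)} = 72$ ($Q{\left(q,F \right)} = \left(-6\right) \left(-12\right) = 72$)
$S = \frac{1572863}{3905424}$ ($S = \frac{\frac{1555}{592} + \frac{1463}{1466}}{9} = \frac{1}{9} \cdot \frac{1572863}{433936} = \frac{1572863}{3905424} \approx 0.40274$)
$\left(S + Q{\left(1,28 \right)}\right) + O = \left(\frac{1572863}{3905424} + 72\right) - 481 = \frac{282763391}{3905424} - 481 = - \frac{1595745553}{3905424}$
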